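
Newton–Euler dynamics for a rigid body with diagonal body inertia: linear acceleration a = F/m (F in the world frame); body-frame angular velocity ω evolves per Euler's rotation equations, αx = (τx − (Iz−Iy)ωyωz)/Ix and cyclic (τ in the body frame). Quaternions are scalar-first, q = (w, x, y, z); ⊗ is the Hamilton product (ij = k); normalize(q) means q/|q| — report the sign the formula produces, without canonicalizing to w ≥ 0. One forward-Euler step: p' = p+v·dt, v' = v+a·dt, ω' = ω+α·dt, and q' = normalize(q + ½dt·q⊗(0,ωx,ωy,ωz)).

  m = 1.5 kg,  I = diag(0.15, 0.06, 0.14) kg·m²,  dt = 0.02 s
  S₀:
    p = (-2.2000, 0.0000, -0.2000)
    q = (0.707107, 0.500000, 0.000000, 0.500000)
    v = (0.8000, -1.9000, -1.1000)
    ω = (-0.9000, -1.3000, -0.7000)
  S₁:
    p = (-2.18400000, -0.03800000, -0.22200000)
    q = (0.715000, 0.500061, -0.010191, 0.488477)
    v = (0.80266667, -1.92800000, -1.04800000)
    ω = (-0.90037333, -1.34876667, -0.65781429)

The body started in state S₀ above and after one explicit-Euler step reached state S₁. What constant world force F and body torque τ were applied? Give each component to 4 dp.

F = (0.2000, -2.1000, 3.9000)
τ = (0.0700, -0.1400, 0.1900)

Δv = v₁−v₀ = (0.00266667, -0.02800000, 0.05200000)
applied force F = (0.2000, -2.1000, 3.9000)
Δω = ω₁−ω₀ = (-0.00037333, -0.04876667, 0.04218571)
precession coupling = (0.0728, 0.0063, -0.1053)
τ = I·(Δω/dt) + ω₀×(Iω₀) = (0.0700, -0.1400, 0.1900)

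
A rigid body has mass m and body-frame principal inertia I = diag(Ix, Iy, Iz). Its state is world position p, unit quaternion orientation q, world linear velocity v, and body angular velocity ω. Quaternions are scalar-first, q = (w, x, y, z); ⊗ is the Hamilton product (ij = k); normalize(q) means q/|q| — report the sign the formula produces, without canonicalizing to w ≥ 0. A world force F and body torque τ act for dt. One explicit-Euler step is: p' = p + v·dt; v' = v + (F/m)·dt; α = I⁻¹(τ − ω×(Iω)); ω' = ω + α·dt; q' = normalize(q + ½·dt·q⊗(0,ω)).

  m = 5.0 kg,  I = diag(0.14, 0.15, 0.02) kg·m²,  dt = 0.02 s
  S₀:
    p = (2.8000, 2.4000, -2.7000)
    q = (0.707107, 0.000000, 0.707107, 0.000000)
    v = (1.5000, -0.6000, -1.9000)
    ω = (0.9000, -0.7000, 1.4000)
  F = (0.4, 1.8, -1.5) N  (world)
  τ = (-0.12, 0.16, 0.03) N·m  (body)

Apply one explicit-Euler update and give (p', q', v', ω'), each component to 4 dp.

p' = (2.8300, 2.3880, -2.7380)
q' = (0.7119, 0.0163, 0.7020, 0.0035)
v' = (1.5016, -0.5928, -1.9060)
ω' = (0.8647, -0.6988, 1.4363)

a = (0.0800, 0.3600, -0.3000)
p + v·dt = (2.8300, 2.3880, -2.7380)
new velocity v' = (1.5016, -0.5928, -1.9060)
ω×(Iω) gyroscopic = (0.1274, 0.1512, -0.0063)
angular accel α = (-1.7671, 0.0587, 1.8150)
ω' = ω + α·dt = (0.8647, -0.6988, 1.4363)
2q̇ = q⊗(0,ω) = (0.4949749, 1.6263461, -0.4949749, 0.3535535)
updated quaternion q' = (0.7119, 0.0163, 0.7020, 0.0035)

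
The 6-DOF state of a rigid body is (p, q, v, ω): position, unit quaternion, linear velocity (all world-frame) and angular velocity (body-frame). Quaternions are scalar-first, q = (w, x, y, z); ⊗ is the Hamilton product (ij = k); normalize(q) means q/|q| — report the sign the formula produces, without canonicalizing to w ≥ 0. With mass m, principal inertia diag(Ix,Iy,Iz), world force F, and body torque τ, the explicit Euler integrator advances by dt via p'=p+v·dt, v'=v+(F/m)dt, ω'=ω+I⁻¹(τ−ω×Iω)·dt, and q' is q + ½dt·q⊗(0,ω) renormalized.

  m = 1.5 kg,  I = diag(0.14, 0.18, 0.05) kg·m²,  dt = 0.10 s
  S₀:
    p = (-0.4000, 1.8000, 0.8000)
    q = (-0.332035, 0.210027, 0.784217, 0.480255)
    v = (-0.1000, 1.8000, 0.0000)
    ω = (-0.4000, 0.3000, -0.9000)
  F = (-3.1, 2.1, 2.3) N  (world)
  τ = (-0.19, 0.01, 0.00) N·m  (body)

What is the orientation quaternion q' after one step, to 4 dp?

q' = (-0.3176, 0.1739, 0.7781, 0.5134)

2q̇ = q⊗(0,ω) = (0.2809752, -0.7170578, -0.1026882, 0.6755264)
q' = normalize(q + ½dt·q⊗(0,ω)) = (-0.3176, 0.1739, 0.7781, 0.5134)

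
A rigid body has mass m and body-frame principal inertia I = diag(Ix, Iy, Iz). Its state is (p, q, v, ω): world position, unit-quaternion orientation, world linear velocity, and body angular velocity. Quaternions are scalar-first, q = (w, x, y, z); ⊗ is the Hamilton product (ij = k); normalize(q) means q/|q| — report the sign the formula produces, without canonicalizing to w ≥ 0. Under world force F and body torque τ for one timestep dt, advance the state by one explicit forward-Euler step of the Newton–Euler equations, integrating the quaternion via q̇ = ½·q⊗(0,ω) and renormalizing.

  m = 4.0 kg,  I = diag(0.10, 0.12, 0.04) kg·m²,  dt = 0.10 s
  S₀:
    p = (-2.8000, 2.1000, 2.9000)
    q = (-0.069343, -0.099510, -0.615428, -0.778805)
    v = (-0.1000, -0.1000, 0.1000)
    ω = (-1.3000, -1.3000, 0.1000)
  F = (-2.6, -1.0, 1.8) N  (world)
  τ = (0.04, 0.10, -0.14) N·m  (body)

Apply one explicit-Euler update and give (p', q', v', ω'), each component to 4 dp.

p' = (-2.8100, 2.0900, 2.9100)
q' = (-0.1114, -0.1481, -0.5574, -0.8093)
v' = (-0.1650, -0.1250, 0.1450)
ω' = (-1.2704, -1.2102, -0.3345)

a = (-0.6500, -0.2500, 0.4500)
new position p' = (-2.8100, 2.0900, 2.9100)
new velocity v' = (-0.1650, -0.1250, 0.1450)
precession coupling ω×(Iω) = (0.0104, -0.0078, 0.0338)
(τ − ω×Iω)/I = (0.2960, 0.8983, -4.3450)
new body rate ω' = (-1.2704, -1.2102, -0.3345)
Hamilton product q⊗(0,ω) = (-0.8515389, -0.9838434, 1.1125434, -0.6776277)
q + ½dt·q⊗(0,ω), renormalized = (-0.1114, -0.1481, -0.5574, -0.8093)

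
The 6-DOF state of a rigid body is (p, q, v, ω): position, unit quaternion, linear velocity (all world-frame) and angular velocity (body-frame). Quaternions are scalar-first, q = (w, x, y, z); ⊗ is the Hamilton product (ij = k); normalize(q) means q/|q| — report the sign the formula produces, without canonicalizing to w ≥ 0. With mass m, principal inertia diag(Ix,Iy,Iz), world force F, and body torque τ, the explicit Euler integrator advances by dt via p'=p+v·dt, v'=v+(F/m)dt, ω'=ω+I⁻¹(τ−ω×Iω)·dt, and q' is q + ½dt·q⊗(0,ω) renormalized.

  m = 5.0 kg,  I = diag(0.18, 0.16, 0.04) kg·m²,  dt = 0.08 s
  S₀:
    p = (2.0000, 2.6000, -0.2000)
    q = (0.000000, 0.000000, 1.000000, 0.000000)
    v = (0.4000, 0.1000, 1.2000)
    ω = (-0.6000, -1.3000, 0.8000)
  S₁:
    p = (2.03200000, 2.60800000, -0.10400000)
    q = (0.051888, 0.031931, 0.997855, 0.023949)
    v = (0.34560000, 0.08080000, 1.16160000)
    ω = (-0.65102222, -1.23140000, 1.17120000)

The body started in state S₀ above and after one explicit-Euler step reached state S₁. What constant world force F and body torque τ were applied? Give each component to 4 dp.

F = (-3.4000, -1.2000, -2.4000)
τ = (0.0100, 0.0700, 0.1700)

v₁ − v₀ = (-0.05440000, -0.01920000, -0.03840000)
applied force F = (-3.4000, -1.2000, -2.4000)
rate change Δω = (-0.05102222, 0.06860000, 0.37120000)
ω₀×(Iω₀) = (0.1248, -0.0672, -0.0156)
I·α + gyro = (0.0100, 0.0700, 0.1700)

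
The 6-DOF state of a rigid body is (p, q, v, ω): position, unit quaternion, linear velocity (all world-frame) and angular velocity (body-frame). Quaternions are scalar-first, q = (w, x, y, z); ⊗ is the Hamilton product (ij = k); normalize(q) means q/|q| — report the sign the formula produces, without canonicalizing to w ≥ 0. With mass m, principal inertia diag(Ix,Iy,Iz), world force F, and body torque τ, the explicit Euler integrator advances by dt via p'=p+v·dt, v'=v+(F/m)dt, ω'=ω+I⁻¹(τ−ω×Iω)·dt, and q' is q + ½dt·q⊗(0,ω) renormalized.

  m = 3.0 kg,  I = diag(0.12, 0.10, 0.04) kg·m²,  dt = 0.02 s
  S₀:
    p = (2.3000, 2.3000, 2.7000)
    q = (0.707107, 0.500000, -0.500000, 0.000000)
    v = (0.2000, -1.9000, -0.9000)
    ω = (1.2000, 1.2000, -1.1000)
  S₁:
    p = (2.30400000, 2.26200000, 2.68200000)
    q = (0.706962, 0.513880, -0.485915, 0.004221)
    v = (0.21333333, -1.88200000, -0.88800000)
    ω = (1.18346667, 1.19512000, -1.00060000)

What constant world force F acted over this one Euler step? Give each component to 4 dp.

F = (2.0000, 2.7000, 1.8000)

Δv = v₁−v₀ = (0.01333333, 0.01800000, 0.01200000)
applied force F = (2.0000, 2.7000, 1.8000)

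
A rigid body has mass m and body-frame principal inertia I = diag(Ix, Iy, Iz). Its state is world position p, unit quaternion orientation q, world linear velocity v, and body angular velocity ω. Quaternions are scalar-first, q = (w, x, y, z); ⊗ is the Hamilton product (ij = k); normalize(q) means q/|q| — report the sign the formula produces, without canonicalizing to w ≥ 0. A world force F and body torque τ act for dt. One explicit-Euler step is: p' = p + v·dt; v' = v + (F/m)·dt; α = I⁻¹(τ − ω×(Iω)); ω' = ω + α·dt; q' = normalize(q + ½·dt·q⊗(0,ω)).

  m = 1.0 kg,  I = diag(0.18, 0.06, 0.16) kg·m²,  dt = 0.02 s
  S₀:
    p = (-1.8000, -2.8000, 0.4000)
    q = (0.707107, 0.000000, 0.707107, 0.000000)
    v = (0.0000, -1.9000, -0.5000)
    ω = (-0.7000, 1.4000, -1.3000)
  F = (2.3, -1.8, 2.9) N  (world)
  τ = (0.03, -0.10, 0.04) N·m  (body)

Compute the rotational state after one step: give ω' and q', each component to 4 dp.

ω×(Iω) gyroscopic = (-0.1820, 0.0182, 0.1176)
(τ − ω×Iω)/I = (1.1778, -1.9700, -0.4850)
ω' = ω + α·dt = (-0.6764, 1.3606, -1.3097)
2q̇ = q⊗(0,ω) = (-0.9899498, -1.4142140, 0.9899498, -0.4242642)
updated quaternion q' = (0.6971, -0.0141, 0.7169, -0.0042)

ω' = (-0.6764, 1.3606, -1.3097)
q' = (0.6971, -0.0141, 0.7169, -0.0042)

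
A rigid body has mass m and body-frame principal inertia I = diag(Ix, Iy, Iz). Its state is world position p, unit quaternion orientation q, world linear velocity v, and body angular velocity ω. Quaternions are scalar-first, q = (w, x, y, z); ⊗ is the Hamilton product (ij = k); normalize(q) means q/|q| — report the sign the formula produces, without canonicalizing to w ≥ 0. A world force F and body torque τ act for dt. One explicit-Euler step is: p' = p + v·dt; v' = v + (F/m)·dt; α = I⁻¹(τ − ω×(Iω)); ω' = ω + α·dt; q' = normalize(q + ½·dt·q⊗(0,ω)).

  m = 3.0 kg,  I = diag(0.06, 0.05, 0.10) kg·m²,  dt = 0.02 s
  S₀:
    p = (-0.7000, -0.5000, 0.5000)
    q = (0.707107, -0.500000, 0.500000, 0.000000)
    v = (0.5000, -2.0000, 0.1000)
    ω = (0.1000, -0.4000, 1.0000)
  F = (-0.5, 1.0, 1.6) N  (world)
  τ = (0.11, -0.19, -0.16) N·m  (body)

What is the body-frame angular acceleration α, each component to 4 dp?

α = (2.1667, -3.7200, -1.6040)

ω×(Iω) gyroscopic = (-0.0200, -0.0040, 0.0004)
α = I⁻¹(τ − ω×Iω) = (2.1667, -3.7200, -1.6040)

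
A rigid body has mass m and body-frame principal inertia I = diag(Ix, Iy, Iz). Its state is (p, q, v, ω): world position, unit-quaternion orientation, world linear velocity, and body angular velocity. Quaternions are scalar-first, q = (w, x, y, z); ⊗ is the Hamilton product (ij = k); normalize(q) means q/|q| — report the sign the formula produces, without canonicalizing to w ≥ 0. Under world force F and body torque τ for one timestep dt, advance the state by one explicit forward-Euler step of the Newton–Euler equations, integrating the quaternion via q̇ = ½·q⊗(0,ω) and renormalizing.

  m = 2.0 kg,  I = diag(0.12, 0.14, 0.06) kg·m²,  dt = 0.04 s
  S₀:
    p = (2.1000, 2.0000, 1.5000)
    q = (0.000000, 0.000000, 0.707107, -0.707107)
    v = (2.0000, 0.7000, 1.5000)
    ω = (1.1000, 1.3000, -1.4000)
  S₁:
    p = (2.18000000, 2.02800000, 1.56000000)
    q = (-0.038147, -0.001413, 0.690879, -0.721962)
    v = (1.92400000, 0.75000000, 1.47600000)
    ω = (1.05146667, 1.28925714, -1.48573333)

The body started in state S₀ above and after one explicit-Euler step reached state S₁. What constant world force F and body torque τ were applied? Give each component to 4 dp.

ω₁ − ω₀ = (-0.04853333, -0.01074286, -0.08573333)
precession coupling = (0.1456, -0.0924, 0.0286)
I·α + gyro = (0.0000, -0.1300, -0.1000)
Δv = v₁−v₀ = (-0.07600000, 0.05000000, -0.02400000)
m·(v₁−v₀)/dt = (-3.8000, 2.5000, -1.2000)

F = (-3.8000, 2.5000, -1.2000)
τ = (0.0000, -0.1300, -0.1000)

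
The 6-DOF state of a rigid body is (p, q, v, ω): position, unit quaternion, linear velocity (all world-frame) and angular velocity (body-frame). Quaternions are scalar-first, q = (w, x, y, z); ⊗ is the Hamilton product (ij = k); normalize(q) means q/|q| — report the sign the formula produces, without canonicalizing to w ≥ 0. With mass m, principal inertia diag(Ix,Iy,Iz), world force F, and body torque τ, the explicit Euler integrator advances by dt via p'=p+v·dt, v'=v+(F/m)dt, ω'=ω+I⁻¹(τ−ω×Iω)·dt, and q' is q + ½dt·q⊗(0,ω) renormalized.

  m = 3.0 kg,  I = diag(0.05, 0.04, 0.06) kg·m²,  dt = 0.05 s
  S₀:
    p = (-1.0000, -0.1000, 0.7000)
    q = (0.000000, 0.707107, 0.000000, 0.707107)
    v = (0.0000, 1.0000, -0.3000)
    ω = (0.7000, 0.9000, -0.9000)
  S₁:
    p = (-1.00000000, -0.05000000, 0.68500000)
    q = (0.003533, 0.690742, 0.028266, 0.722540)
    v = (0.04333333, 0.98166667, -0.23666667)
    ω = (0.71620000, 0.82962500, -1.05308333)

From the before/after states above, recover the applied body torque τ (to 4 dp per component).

Δω = ω₁−ω₀ = (0.01620000, -0.07037500, -0.15308333)
ω₀×(Iω₀) = (-0.0162, 0.0063, -0.0063)
I·α + gyro = (0.0000, -0.0500, -0.1900)

τ = (0.0000, -0.0500, -0.1900)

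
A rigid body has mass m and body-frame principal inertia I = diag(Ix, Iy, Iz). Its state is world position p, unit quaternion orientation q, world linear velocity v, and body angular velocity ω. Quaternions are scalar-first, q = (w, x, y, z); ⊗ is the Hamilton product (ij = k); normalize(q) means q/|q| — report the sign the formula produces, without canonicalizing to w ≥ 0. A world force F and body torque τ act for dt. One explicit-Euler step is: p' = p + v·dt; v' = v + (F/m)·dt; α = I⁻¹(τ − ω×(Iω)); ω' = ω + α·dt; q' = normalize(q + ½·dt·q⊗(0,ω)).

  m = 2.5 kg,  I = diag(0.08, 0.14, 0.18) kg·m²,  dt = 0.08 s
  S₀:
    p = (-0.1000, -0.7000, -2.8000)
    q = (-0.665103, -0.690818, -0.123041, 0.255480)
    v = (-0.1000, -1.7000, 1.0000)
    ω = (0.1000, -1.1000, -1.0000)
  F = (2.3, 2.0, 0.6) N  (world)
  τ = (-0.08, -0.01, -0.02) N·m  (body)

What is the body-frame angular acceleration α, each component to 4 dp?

α = (-1.5500, -0.1429, -0.0744)

ω×(Iω) gyroscopic = (0.0440, 0.0100, -0.0066)
angular accel α = (-1.5500, -0.1429, -0.0744)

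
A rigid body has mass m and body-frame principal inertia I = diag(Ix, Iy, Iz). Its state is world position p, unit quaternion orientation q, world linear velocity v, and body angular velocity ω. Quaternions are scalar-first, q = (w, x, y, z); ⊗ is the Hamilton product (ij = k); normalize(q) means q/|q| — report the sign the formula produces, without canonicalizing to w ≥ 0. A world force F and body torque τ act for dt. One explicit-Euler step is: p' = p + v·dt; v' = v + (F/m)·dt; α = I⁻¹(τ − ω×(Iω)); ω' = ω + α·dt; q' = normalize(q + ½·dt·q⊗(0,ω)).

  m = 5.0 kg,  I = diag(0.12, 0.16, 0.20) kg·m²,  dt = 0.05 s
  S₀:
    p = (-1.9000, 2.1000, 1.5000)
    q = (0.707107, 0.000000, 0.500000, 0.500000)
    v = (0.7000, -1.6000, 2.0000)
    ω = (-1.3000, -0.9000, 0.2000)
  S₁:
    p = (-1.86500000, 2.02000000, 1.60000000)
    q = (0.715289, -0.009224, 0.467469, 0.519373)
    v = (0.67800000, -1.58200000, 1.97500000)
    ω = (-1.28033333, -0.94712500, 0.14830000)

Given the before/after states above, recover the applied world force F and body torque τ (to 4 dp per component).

rate change Δω = (0.01966667, -0.04712500, -0.05170000)
gyro term ω₀×Iω₀ = (-0.0072, 0.0208, 0.0468)
τ = I·(Δω/dt) + ω₀×(Iω₀) = (0.0400, -0.1300, -0.1600)
Δv = v₁−v₀ = (-0.02200000, 0.01800000, -0.02500000)
F = m·Δv/dt = (-2.2000, 1.8000, -2.5000)

F = (-2.2000, 1.8000, -2.5000)
τ = (0.0400, -0.1300, -0.1600)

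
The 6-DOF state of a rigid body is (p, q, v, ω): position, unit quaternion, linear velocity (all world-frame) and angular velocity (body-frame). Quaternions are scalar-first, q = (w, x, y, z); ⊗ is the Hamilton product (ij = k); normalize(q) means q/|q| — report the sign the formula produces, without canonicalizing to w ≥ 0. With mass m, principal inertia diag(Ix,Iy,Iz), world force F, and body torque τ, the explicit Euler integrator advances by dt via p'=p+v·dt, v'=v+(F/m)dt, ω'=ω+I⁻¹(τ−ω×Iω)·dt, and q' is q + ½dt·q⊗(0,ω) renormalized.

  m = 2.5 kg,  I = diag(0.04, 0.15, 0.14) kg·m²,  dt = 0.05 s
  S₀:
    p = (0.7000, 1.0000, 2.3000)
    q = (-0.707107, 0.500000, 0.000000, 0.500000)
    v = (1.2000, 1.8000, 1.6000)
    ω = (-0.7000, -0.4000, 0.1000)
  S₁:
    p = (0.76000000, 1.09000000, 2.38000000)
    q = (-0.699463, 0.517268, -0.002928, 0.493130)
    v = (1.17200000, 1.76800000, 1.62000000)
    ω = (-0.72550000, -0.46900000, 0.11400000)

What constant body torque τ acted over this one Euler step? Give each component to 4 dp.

rate change Δω = (-0.02550000, -0.06900000, 0.01400000)
ω₀×(Iω₀) = (0.0004, 0.0070, 0.0308)
applied torque τ = (-0.0200, -0.2000, 0.0700)

τ = (-0.0200, -0.2000, 0.0700)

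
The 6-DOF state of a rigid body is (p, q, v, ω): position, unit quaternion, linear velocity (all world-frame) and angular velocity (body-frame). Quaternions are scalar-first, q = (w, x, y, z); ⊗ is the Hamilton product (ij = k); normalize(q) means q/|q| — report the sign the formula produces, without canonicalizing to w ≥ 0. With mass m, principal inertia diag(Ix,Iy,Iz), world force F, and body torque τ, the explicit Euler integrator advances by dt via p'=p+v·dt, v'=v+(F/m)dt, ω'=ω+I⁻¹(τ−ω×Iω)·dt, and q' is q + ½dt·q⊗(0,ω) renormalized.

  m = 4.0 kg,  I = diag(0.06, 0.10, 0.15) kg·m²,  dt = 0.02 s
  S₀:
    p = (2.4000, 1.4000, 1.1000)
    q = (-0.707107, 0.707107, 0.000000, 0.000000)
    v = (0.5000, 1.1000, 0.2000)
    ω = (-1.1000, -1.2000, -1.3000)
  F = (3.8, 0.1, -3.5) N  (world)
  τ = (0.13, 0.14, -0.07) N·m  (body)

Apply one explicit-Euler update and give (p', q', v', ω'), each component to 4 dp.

p' = (2.4100, 1.4220, 1.1040)
q' = (-0.6992, 0.7147, 0.0177, 0.0007)
v' = (0.5190, 1.1005, 0.1825)
ω' = (-1.0827, -1.1463, -1.3164)

ω×(Iω) gyroscopic = (0.0780, -0.1287, 0.0528)
angular accel α = (0.8667, 2.6870, -0.8187)
ω + α·dt = (-1.0827, -1.1463, -1.3164)
2q̇ = q⊗(0,ω) = (0.7778177, 0.7778177, 1.7677675, 0.0707107)
q' = normalize(q + ½dt·q⊗(0,ω)) = (-0.6992, 0.7147, 0.0177, 0.0007)
p' = p + v·dt = (2.4100, 1.4220, 1.1040)
new velocity v' = (0.5190, 1.1005, 0.1825)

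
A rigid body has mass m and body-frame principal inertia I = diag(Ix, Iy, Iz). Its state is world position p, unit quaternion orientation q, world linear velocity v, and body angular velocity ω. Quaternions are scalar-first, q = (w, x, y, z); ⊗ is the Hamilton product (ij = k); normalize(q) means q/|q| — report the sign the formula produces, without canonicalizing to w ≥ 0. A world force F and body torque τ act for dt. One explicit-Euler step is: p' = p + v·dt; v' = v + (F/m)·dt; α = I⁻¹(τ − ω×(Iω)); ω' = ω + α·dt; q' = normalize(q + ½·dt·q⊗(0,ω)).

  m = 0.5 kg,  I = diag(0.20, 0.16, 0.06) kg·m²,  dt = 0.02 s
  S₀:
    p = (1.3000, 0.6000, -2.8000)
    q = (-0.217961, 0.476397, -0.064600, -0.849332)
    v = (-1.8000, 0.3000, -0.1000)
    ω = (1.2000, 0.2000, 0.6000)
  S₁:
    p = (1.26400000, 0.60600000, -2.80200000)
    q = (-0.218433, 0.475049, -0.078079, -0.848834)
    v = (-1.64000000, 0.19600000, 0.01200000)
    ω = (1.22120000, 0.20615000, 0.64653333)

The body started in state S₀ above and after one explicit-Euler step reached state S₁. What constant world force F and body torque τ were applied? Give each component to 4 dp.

Δv = v₁−v₀ = (0.16000000, -0.10400000, 0.11200000)
m·(v₁−v₀)/dt = (4.0000, -2.6000, 2.8000)
rate change Δω = (0.02120000, 0.00615000, 0.04653333)
I·α + gyro = (0.2000, 0.1500, 0.1300)

F = (4.0000, -2.6000, 2.8000)
τ = (0.2000, 0.1500, 0.1300)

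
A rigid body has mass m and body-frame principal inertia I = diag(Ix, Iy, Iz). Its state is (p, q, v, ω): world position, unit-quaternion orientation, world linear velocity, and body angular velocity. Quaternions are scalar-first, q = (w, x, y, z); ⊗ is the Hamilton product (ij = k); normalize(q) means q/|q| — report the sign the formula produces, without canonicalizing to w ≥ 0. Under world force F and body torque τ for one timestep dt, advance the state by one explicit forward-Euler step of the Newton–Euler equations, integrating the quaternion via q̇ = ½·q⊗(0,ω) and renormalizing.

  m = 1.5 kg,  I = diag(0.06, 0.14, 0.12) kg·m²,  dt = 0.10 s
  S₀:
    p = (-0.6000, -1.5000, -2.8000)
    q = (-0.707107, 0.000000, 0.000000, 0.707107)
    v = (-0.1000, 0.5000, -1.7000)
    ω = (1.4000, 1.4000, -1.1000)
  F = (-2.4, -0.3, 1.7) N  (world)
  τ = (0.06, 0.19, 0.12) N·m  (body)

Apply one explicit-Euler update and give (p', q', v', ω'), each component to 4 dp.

p' = (-0.6100, -1.4500, -2.9700)
q' = (-0.6640, -0.0984, 0.0000, 0.7413)
v' = (-0.2600, 0.4800, -1.5867)
ω' = (1.4487, 1.4697, -1.1307)

α = I⁻¹(τ − ω×Iω) = (0.4867, 0.6971, -0.3067)
ω + α·dt = (1.4487, 1.4697, -1.1307)
Hamilton product q⊗(0,ω) = (0.7778177, -1.9798996, 0.0000000, 0.7778177)
q' = normalize(q + ½dt·q⊗(0,ω)) = (-0.6640, -0.0984, 0.0000, 0.7413)
a = (-1.6000, -0.2000, 1.1333)
p + v·dt = (-0.6100, -1.4500, -2.9700)
new velocity v' = (-0.2600, 0.4800, -1.5867)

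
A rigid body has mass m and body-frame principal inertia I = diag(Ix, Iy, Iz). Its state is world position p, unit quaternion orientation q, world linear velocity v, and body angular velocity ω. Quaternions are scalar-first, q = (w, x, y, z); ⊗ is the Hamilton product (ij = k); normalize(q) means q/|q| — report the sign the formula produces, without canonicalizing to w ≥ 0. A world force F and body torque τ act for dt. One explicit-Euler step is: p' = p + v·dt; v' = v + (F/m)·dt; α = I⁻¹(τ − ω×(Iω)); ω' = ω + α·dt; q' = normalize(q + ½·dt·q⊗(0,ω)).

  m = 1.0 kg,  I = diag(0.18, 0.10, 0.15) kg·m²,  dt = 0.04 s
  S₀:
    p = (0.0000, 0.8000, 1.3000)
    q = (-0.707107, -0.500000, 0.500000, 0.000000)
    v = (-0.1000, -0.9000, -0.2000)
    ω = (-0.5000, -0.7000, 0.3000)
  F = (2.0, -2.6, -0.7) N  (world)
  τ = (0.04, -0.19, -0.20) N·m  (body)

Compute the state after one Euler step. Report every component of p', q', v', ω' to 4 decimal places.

precession coupling ω×(Iω) = (-0.0105, -0.0045, -0.0280)
angular accel α = (0.2806, -1.8550, -1.1467)
ω + α·dt = (-0.4888, -0.7742, 0.2541)
2q̇ = q⊗(0,ω) = (0.1000000, 0.5035535, 0.6449749, 0.3878679)
q' = normalize(q + ½dt·q⊗(0,ω)) = (-0.7050, -0.4898, 0.5128, 0.0078)
new position p' = (-0.0040, 0.7640, 1.2920)
v + (F/m)dt = (-0.0200, -1.0040, -0.2280)

p' = (-0.0040, 0.7640, 1.2920)
q' = (-0.7050, -0.4898, 0.5128, 0.0078)
v' = (-0.0200, -1.0040, -0.2280)
ω' = (-0.4888, -0.7742, 0.2541)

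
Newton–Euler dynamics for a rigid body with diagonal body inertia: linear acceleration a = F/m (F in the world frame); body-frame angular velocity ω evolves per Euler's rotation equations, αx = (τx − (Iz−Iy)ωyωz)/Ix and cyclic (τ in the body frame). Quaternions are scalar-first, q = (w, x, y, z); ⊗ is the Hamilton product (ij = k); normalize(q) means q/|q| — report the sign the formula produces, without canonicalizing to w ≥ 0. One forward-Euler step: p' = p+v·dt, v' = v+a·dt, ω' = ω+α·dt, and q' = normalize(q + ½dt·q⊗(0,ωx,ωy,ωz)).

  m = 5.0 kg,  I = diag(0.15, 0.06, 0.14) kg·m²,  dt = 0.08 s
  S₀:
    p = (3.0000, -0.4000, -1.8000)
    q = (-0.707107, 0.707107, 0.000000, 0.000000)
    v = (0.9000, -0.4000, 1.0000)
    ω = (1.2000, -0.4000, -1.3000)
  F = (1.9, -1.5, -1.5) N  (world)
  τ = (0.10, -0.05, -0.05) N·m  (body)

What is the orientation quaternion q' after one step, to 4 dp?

q⊗(0,ω) = (-0.8485284, -0.8485284, 1.2020819, 0.6363963)
q' = normalize(q + ½dt·q⊗(0,ω)) = (-0.7391, 0.6714, 0.0480, 0.0254)

q' = (-0.7391, 0.6714, 0.0480, 0.0254)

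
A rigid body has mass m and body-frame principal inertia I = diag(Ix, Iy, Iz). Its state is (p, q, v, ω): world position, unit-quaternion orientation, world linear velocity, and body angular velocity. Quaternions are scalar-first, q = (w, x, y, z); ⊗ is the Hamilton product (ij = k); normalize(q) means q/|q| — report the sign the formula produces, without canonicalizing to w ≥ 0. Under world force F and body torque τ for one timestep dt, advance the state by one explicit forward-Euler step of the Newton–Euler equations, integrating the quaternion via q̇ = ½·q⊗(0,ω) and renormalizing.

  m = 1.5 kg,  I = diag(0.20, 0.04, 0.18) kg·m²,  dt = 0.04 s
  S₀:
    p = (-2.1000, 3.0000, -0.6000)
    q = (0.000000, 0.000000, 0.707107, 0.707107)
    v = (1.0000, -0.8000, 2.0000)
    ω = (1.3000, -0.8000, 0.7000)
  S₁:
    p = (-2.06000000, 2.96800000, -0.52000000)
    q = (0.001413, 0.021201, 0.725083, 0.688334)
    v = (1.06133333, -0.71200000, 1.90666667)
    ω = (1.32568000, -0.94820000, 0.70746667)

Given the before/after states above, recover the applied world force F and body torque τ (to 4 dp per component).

velocity change Δv = (0.06133333, 0.08800000, -0.09333333)
m·(v₁−v₀)/dt = (2.3000, 3.3000, -3.5000)
rate change Δω = (0.02568000, -0.14820000, 0.00746667)
gyro term ω₀×Iω₀ = (-0.0784, 0.0182, 0.1664)
applied torque τ = (0.0500, -0.1300, 0.2000)

F = (2.3000, 3.3000, -3.5000)
τ = (0.0500, -0.1300, 0.2000)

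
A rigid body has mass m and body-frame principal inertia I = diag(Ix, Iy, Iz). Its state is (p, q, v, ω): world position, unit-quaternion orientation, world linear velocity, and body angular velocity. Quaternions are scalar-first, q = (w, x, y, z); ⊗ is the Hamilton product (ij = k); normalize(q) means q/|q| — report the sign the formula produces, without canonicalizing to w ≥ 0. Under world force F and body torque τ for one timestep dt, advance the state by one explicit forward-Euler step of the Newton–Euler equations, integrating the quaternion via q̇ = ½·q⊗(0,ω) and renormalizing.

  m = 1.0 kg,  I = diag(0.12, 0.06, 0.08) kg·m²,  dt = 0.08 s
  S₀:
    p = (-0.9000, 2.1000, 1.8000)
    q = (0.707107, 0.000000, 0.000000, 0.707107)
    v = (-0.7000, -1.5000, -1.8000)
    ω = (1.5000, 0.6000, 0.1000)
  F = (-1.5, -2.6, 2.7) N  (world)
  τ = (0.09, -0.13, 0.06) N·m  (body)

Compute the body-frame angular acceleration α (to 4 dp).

α = (0.7400, -2.2667, 1.4250)

ω×(Iω) gyroscopic = (0.0012, 0.0060, -0.0540)
angular accel α = (0.7400, -2.2667, 1.4250)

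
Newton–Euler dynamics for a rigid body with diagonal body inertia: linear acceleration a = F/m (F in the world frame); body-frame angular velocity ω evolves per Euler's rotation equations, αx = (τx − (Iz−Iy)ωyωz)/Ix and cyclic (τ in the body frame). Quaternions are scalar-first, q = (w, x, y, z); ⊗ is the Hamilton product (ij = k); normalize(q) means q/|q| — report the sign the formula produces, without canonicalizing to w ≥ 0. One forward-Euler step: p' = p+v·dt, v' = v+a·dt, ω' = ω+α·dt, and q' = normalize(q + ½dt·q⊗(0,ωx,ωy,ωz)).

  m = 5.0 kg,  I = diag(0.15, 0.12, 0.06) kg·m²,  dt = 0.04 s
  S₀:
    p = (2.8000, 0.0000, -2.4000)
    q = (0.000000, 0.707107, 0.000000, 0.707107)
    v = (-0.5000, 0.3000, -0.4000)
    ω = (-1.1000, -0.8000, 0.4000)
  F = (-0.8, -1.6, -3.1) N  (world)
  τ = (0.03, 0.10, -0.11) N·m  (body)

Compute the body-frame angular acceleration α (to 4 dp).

ω×(Iω) gyroscopic = (0.0192, -0.0396, -0.0264)
(τ − ω×Iω)/I = (0.0720, 1.1633, -1.3933)

α = (0.0720, 1.1633, -1.3933)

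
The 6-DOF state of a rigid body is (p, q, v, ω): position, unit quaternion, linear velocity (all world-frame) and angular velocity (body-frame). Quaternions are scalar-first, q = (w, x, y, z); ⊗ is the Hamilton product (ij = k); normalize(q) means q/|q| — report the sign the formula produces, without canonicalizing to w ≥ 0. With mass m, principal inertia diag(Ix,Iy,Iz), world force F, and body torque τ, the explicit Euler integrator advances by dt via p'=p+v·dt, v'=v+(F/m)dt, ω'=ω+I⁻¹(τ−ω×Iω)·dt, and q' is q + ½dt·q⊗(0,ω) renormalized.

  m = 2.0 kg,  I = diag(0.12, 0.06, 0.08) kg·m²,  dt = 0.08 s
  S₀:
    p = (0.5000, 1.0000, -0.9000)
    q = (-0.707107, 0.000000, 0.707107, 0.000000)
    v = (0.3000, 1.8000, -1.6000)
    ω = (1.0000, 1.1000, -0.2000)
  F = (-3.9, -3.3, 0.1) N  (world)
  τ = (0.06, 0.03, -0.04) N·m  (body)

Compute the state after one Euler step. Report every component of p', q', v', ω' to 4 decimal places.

p' = (0.5240, 1.1440, -1.0280)
q' = (-0.7369, -0.0339, 0.6748, -0.0226)
v' = (0.1440, 1.6680, -1.5960)
ω' = (1.0429, 1.1507, -0.1740)

angular accel α = (0.5367, 0.6333, 0.3250)
ω + α·dt = (1.0429, 1.1507, -0.1740)
Hamilton product q⊗(0,ω) = (-0.7778177, -0.8485284, -0.7778177, -0.5656856)
updated quaternion q' = (-0.7369, -0.0339, 0.6748, -0.0226)
linear accel F/m = (-1.9500, -1.6500, 0.0500)
new position p' = (0.5240, 1.1440, -1.0280)
new velocity v' = (0.1440, 1.6680, -1.5960)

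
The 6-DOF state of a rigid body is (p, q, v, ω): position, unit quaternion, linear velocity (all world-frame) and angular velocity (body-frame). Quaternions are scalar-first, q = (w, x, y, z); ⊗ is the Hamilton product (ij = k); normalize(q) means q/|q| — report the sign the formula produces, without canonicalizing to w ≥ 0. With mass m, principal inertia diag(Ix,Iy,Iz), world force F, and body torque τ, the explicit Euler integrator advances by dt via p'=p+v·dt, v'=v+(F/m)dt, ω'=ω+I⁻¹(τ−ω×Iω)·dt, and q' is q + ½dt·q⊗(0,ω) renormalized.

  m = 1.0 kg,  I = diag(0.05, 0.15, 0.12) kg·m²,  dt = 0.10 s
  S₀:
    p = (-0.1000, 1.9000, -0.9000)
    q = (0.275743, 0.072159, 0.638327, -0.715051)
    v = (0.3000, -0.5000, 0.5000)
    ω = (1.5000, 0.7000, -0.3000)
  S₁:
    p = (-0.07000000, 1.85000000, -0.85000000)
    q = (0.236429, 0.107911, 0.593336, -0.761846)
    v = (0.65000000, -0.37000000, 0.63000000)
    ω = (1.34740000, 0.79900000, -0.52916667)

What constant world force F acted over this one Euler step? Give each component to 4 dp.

v₁ − v₀ = (0.35000000, 0.13000000, 0.13000000)
m·(v₁−v₀)/dt = (3.5000, 1.3000, 1.3000)

F = (3.5000, 1.3000, 1.3000)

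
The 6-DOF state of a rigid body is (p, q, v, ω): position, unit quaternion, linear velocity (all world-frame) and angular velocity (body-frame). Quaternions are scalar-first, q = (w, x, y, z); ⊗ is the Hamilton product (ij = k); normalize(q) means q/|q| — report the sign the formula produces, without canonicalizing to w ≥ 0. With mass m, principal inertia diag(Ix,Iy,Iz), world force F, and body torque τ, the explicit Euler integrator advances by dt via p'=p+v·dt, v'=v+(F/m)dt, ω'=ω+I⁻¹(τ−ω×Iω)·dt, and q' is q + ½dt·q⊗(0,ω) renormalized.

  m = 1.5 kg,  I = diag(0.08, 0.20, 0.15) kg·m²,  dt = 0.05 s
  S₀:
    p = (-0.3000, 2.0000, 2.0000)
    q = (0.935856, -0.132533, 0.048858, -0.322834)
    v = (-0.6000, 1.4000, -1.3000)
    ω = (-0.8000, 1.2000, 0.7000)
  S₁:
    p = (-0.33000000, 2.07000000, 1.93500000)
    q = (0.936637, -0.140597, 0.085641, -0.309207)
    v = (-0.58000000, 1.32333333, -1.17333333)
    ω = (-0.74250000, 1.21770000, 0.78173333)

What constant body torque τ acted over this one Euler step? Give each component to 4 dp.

ω₁ − ω₀ = (0.05750000, 0.01770000, 0.08173333)
ω₀×(Iω₀) = (-0.0420, 0.0392, -0.1152)
τ = I·(Δω/dt) + ω₀×(Iω₀) = (0.0500, 0.1100, 0.1300)

τ = (0.0500, 0.1100, 0.1300)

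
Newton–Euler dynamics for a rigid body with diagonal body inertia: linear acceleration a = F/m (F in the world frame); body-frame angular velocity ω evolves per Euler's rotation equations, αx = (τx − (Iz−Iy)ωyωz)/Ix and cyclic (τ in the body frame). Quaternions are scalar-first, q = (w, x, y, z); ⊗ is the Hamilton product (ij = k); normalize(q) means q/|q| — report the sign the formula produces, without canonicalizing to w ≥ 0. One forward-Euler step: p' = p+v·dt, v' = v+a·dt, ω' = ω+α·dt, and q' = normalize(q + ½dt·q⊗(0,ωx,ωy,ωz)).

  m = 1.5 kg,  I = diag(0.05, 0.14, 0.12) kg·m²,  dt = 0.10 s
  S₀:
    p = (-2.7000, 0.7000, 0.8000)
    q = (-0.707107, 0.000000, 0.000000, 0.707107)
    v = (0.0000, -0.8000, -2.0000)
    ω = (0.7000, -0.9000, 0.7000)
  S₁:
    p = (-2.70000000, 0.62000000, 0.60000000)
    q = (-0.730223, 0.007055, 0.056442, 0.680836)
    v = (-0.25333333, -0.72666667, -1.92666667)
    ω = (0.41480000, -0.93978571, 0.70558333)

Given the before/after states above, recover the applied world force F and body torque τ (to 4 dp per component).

F = (-3.8000, 1.1000, 1.1000)
τ = (-0.1300, -0.0900, -0.0500)

rate change Δω = (-0.28520000, -0.03978571, 0.00558333)
applied torque τ = (-0.1300, -0.0900, -0.0500)
velocity change Δv = (-0.25333333, 0.07333333, 0.07333333)
F = m·Δv/dt = (-3.8000, 1.1000, 1.1000)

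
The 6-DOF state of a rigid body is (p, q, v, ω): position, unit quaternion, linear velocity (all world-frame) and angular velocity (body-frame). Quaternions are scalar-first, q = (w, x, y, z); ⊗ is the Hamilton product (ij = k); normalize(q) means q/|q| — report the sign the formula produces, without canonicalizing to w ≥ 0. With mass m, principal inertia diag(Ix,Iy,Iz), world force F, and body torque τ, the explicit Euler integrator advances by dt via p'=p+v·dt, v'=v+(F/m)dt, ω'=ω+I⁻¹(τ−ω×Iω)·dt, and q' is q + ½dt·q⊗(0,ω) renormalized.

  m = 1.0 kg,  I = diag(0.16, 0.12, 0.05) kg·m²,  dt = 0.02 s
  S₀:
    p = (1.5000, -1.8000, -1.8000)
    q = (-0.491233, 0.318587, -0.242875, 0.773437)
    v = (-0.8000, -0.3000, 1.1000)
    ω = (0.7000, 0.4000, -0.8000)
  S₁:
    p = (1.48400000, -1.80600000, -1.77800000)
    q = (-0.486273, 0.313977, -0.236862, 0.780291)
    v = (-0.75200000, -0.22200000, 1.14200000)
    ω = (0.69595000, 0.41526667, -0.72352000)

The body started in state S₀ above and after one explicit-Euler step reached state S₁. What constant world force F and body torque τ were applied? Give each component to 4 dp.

F = (2.4000, 3.9000, 2.1000)
τ = (-0.0100, 0.0300, 0.1800)

Δω = ω₁−ω₀ = (-0.00405000, 0.01526667, 0.07648000)
ω₀×(Iω₀) = (0.0224, -0.0616, -0.0112)
applied torque τ = (-0.0100, 0.0300, 0.1800)
Δv = v₁−v₀ = (0.04800000, 0.07800000, 0.04200000)
F = m·Δv/dt = (2.4000, 3.9000, 2.1000)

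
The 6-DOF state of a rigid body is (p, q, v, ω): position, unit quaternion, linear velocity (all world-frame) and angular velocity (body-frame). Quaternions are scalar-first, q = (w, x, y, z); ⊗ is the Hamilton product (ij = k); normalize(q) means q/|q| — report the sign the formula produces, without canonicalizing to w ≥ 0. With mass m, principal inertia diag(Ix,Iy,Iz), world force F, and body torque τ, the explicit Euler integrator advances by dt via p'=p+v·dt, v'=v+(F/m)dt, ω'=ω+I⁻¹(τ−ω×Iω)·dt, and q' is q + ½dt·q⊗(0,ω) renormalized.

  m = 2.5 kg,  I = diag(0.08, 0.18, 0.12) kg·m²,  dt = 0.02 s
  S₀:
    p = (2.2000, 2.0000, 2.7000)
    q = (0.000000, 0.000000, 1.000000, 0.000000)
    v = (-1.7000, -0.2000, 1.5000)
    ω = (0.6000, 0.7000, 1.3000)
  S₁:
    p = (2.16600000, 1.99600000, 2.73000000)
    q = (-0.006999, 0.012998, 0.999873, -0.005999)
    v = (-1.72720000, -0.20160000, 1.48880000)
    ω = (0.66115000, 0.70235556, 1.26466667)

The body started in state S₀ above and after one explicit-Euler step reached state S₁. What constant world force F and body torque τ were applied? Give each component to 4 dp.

F = (-3.4000, -0.2000, -1.4000)
τ = (0.1900, -0.0100, -0.1700)

Δv = v₁−v₀ = (-0.02720000, -0.00160000, -0.01120000)
applied force F = (-3.4000, -0.2000, -1.4000)
Δω = ω₁−ω₀ = (0.06115000, 0.00235556, -0.03533333)
applied torque τ = (0.1900, -0.0100, -0.1700)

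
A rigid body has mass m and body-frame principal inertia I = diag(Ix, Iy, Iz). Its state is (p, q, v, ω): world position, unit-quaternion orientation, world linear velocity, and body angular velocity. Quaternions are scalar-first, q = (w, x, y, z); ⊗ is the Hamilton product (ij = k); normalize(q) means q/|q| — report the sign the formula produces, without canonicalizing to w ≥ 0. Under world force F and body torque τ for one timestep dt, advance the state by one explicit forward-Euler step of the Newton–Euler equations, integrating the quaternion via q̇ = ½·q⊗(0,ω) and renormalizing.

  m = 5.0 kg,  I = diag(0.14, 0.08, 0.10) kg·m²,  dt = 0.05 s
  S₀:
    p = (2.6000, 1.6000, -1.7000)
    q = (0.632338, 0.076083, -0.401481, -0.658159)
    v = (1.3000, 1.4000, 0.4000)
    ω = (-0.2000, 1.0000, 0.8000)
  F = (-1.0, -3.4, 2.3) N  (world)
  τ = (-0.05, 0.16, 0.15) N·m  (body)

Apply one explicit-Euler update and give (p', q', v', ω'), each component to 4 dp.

p' = (2.6650, 1.6700, -1.6800)
q' = (0.6556, 0.0813, -0.3837, -0.6453)
v' = (1.2900, 1.3660, 0.4230)
ω' = (-0.2236, 1.1040, 0.8690)

p' = p + v·dt = (2.6650, 1.6700, -1.6800)
v' = v + a·dt = (1.2900, 1.3660, 0.4230)
gyro term ω×Iω = (0.0160, -0.0064, 0.0120)
angular accel α = (-0.4714, 2.0800, 1.3800)
ω + α·dt = (-0.2236, 1.1040, 0.8690)
Hamilton product q⊗(0,ω) = (0.9432248, 0.2105066, 0.7031034, 0.5016572)
q + ½dt·q⊗(0,ω), renormalized = (0.6556, 0.0813, -0.3837, -0.6453)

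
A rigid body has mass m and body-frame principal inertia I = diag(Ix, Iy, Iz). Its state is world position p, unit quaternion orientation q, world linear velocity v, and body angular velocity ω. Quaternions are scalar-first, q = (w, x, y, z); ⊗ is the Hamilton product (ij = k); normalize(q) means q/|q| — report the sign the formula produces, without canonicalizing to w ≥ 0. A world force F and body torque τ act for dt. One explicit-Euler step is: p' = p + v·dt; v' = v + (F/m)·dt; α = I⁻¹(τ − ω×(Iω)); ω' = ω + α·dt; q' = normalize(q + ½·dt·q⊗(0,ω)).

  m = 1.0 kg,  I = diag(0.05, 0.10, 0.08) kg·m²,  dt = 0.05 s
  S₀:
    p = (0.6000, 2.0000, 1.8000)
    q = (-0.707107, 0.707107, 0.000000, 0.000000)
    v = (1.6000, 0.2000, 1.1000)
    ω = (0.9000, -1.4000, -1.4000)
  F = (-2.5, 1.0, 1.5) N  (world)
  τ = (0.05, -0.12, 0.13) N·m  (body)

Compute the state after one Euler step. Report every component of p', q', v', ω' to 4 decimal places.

p' = (0.6800, 2.0100, 1.8550)
q' = (-0.7220, 0.6902, 0.0494, 0.0000)
v' = (1.4750, 0.2500, 1.1750)
ω' = (0.9892, -1.4789, -1.2794)

α = I⁻¹(τ − ω×Iω) = (1.7840, -1.5780, 2.4125)
ω' = ω + α·dt = (0.9892, -1.4789, -1.2794)
2q̇ = q⊗(0,ω) = (-0.6363963, -0.6363963, 1.9798996, 0.0000000)
updated quaternion q' = (-0.7220, 0.6902, 0.0494, 0.0000)
p + v·dt = (0.6800, 2.0100, 1.8550)
v' = v + a·dt = (1.4750, 0.2500, 1.1750)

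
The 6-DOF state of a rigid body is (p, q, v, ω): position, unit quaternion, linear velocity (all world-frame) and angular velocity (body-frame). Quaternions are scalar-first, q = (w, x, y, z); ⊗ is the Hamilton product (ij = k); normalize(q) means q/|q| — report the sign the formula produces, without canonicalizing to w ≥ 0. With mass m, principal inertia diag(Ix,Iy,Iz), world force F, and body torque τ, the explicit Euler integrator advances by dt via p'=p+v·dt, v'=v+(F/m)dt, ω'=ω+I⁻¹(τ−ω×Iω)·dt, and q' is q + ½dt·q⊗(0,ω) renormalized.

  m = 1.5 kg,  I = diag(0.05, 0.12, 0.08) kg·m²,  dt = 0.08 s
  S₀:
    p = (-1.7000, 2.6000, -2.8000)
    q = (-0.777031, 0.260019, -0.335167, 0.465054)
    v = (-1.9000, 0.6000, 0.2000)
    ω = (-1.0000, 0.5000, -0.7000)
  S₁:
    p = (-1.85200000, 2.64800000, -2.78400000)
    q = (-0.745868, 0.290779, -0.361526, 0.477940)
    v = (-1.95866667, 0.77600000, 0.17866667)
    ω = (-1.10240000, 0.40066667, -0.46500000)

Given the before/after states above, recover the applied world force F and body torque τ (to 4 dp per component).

F = (-1.1000, 3.3000, -0.4000)
τ = (-0.0500, -0.1700, 0.2000)

Δω = ω₁−ω₀ = (-0.10240000, -0.09933333, 0.23500000)
gyro term ω₀×Iω₀ = (0.0140, -0.0210, -0.0350)
I·α + gyro = (-0.0500, -0.1700, 0.2000)
velocity change Δv = (-0.05866667, 0.17600000, -0.02133333)
m·(v₁−v₀)/dt = (-1.1000, 3.3000, -0.4000)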